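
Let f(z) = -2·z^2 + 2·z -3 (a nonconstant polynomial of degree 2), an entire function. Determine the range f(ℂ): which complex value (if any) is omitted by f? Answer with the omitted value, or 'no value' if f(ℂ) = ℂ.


Little Picard bounds the complement of f(ℂ) to at most one point.
For every w ∈ ℂ, the equation p(z) − w = 0 is a nonconstant polynomial in z and hence has at least one root by the fundamental theorem of algebra. So p is surjective onto ℂ, omitting no value.

Omitted value: no value.


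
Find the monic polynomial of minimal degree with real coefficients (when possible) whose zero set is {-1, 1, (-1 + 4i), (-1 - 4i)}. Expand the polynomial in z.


The polynomial is p(z) = ∏_{α ∈ S} (z − α), where S = {-1, 1, (-1 + 4i), (-1 - 4i)}.
Expanding the product yields: p(z) = z^4 + 2·z^3 + 16·z^2 -2·z -17.
Note conjugate pairs combine to real quadratics: (z − (-1+4i))(z − (-1−4i)) = z² + 2z + 17.
The resulting polynomial has degree 4 and real coefficients as required.

p(z) = z^4 + 2·z^3 + 16·z^2 -2·z -17.


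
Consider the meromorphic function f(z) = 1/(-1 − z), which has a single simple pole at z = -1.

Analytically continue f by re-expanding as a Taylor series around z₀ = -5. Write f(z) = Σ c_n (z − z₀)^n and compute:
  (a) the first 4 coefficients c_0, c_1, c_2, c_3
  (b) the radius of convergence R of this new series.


Let w = z − z₀, so z = z₀ + w.
Then -1 − z = -1 − (z₀ + w) = (-1 − z₀) − w = 4 − w.
f(z) = 1/(4 − w) = (1/(4)) · 1/(1 − w/(4)) = Σ_{n≥0} w^n / (4)^(n+1).
So c_n = 1/(4)^(n+1):
  c_0 = 1/(4)^1 = 1/4.
  c_1 = 1/(4)^2 = 1/16.
  c_2 = 1/(4)^3 = 1/64.
  c_3 = 1/(4)^4 = 1/256.
The series is valid for |w/d| < 1, i.e. |z − z₀| < |d|.
Radius of convergence: R = |-1 − z₀| = |4| = 4 (distance from z₀ to the singularity z = -1).

c_0 = 1/4, c_1 = 1/16, c_2 = 1/64, c_3 = 1/256; R = 4.


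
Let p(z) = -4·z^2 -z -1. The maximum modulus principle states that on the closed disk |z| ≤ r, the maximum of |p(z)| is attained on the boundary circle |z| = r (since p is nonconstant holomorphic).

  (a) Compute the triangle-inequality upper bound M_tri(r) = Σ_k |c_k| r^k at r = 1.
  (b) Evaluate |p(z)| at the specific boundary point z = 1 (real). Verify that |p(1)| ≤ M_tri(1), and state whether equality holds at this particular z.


Coefficients: c_0 = -1, c_1 = -1, c_2 = -4. Radius r = 1.
Part (a). Triangle bound: M_tri(r) = Σ_k |c_k| r^k
  = |-1|·1^0 + |-1|·1^1 + |-4|·1^2
  = 1 + 1 + 4 = 6.
This bounds M(r) := max_{|z|=r} |p(z)| from above; equality holds iff all terms c_k z^k can be made to align in phase at a single z on |z|=r.
Part (b). At z = 1 (real, on the circle |z| = r):
  p(1) = (-1)·1^0 + (-1)·1^1 + (-4)·1^2 = -6.
  |p(1)| = 6.
Since all nonzero coefficients share the same sign, |p(1)| = 6 = M_tri(1); the triangle bound is attained at z = 1, so in fact M(r) = 6.

M_tri(1) = 6; |p(1)| = 6; equality at z=1: yes.


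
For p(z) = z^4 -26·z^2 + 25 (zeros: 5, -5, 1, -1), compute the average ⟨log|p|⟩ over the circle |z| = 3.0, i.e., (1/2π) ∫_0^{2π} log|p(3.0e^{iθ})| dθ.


Zeros: -5, -1, 1, 5; r = 3.0.
Inside |z| < r: -1, 1. Outside (|z| ≥ r): -5, 5.
p(0) = 25, so log|p(0)| = log(25) = 3.2189.
Apply Jensen: I(r) = log|p(0)| + Σ_k log(r/|z_k|), summed over zeros inside |z| < r.
  log(r/|z_k|) for z_k = 1: log(3.0/1) = 1.0986
  log(r/|z_k|) for z_k = -1: log(3.0/1) = 1.0986
  Outside zeros (-5, 5) contribute nothing to the Jensen sum.
Sum over inside zeros: 2.1972.
I(r) = log|p(0)| + (inside sum) = 3.2189 + 2.1972 = 5.4161.
Note: since some zeros are outside |z| ≤ r, the simplified n·log(r) form does NOT apply — only the inside zeros contribute.

I(r) ≈ 5.4161.


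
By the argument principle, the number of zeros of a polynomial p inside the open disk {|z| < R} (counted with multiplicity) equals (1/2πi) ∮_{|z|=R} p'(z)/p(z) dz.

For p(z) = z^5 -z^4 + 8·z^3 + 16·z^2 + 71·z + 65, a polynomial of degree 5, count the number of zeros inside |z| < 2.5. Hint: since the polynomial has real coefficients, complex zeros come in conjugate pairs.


The zeros of p are: (-1 + 2i), (-1 - 2i), (2 + 3i), (2 - 3i), -1.
Their magnitudes are: 2.236, 2.236, 3.606, 3.606, 1.
Zeros with |z| < R = 2.5: (-1 + 2i), (-1 - 2i), -1.
Count = 3.
By the argument principle, (1/2πi) ∮_{|z|=R} p'(z)/p(z) dz equals exactly this count.

Number of zeros inside |z| < 2.5: 3.


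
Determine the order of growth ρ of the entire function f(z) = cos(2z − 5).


cos(w) is a linear combination of e^{iw} and e^{−iw} (or e^w, e^{−w} in the hyperbolic case), so |cos(w)| ≤ e^{|w|}. With w = 2z − 5, |w| ≤ 2|z| + 5 = 2r + 5 on |z| = r, giving M(r) ≤ e^{2r + 5}, so ρ ≤ 1. On a suitable ray (z = it for sin/cos; z = t for sinh/cosh, t real → ∞), |cos(2z − 5)| grows like e^{2|t|}/2, so ρ ≥ 1. Hence ρ = 1.
Therefore ρ = 1.

Order ρ = 1.


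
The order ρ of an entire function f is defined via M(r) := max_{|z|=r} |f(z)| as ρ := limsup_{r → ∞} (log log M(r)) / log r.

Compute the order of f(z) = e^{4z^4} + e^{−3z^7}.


Each summand is entire of order 4 and 7 respectively (as in the single-exponential case). The order of a sum is at most the max of the orders, so ρ ≤ 7. For the lower bound: on |z|=r choose arg z so that -3z^7 is real positive; then |e^{-3z^7}| = e^{3r^7} while |e^{4z^4}| ≤ e^{4r^4} = o(e^{3r^7}). So |f| ≥ e^{3r^7}(1 − o(1)) and ρ ≥ 7. Hence ρ = max(4, 7) = 7.
Therefore ρ = 7.

Order ρ = 7.


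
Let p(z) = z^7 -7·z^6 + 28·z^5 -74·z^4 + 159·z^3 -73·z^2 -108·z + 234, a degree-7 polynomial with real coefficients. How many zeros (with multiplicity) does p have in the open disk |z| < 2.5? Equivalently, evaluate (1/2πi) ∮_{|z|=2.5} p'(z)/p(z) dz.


The zeros of p are: (3 + 2i), (3 - 2i), (1 + 1i), (1 - 1i), (0 + 3i), (0 - 3i), -1.
Their magnitudes are: 3.606, 3.606, 1.414, 1.414, 3, 3, 1.
Zeros with |z| < R = 2.5: (1 + 1i), (1 - 1i), -1.
Count = 3.
By the argument principle, (1/2πi) ∮_{|z|=R} p'(z)/p(z) dz equals exactly this count.

Number of zeros inside |z| < 2.5: 3.


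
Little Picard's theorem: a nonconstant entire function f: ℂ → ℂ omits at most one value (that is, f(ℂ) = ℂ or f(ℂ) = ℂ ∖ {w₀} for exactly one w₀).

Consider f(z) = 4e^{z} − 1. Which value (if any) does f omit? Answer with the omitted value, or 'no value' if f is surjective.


Little Picard bounds the complement of f(ℂ) to at most one point.
e^{z} is never zero on ℂ, so 4·e^{z} takes every value in ℂ ∖ {0}. Adding -1 shifts the range to ℂ ∖ {-1}. Thus f omits exactly the value -1.

Omitted value: -1.


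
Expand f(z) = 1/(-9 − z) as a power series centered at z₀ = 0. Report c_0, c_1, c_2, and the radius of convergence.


Let w = z − z₀, so z = z₀ + w.
Then -9 − z = -9 − (z₀ + w) = (-9 − z₀) − w = -9 − w.
f(z) = 1/(-9 − w) = (1/(-9)) · 1/(1 − w/(-9)) = Σ_{n≥0} w^n / (-9)^(n+1).
So c_n = 1/(-9)^(n+1):
  c_0 = 1/(-9)^1 = -1/9.
  c_1 = 1/(-9)^2 = 1/81.
  c_2 = 1/(-9)^3 = -1/729.
The series is valid for |w/d| < 1, i.e. |z − z₀| < |d|.
Radius of convergence: R = |-9 − z₀| = |-9| = 9 (distance from z₀ to the singularity z = -9).

c_0 = -1/9, c_1 = 1/81, c_2 = -1/729; R = 9.


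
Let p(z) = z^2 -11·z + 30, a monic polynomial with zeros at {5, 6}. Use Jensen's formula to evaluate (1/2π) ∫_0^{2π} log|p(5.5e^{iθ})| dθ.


Zeros: 5, 6; r = 5.5.
Inside |z| < r: 5. Outside (|z| ≥ r): 6.
p(0) = 30, so log|p(0)| = log(30) = 3.4012.
Apply Jensen: I(r) = log|p(0)| + Σ_k log(r/|z_k|), summed over zeros inside |z| < r.
  log(r/|z_k|) for z_k = 5: log(5.5/5) = 0.0953
  Outside zeros (6) contribute nothing to the Jensen sum.
Sum over inside zeros: 0.0953.
I(r) = log|p(0)| + (inside sum) = 3.4012 + 0.0953 = 3.4965.
Note: since some zeros are outside |z| ≤ r, the simplified n·log(r) form does NOT apply — only the inside zeros contribute.

I(r) ≈ 3.4965.


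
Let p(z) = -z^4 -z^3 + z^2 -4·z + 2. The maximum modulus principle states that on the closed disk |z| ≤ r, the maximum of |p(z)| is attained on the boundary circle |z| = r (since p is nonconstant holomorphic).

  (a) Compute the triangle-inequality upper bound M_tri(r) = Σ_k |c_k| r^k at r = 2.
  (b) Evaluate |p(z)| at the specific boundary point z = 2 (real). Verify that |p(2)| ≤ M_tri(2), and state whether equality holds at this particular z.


Coefficients: c_0 = 2, c_1 = -4, c_2 = 1, c_3 = -1, c_4 = -1. Radius r = 2.
Part (a). Triangle bound: M_tri(r) = Σ_k |c_k| r^k
  = |2|·2^0 + |-4|·2^1 + |1|·2^2 + |-1|·2^3 + |-1|·2^4
  = 2 + 8 + 4 + 8 + 16 = 38.
This bounds M(r) := max_{|z|=r} |p(z)| from above; equality holds iff all terms c_k z^k can be made to align in phase at a single z on |z|=r.
Part (b). At z = 2 (real, on the circle |z| = r):
  p(2) = (2)·2^0 + (-4)·2^1 + (1)·2^2 + (-1)·2^3 + (-1)·2^4 = -26.
  |p(2)| = 26.
Check: |p(2)| = 26 ≤ 38 = M_tri(2). ✓ Equality does not hold at z = 2 (the coefficients have mixed signs, so the terms do not all align in phase there).

M_tri(2) = 38; |p(2)| = 26; equality at z=2: no.


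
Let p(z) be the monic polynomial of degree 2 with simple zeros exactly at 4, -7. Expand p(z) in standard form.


The polynomial is p(z) = ∏_{α ∈ S} (z − α), where S = {4, -7}.
Expanding the product yields: p(z) = z^2 + 3·z -28.
The resulting polynomial has degree 2 and real coefficients as required.

p(z) = z^2 + 3·z -28.


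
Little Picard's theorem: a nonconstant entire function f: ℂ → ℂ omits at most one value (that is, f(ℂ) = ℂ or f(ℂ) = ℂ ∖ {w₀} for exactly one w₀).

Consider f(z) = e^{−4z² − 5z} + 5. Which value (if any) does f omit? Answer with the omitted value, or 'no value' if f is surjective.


Little Picard bounds the complement of f(ℂ) to at most one point.
The exponent g(z) = −4z² − 5z is a nonconstant polynomial, hence surjective onto ℂ. So e^{g(z)} takes every value in {e^w : w ∈ ℂ} = ℂ ∖ {0}. Adding 5 shifts the range to ℂ ∖ {5}. f omits exactly 5.

Omitted value: 5.


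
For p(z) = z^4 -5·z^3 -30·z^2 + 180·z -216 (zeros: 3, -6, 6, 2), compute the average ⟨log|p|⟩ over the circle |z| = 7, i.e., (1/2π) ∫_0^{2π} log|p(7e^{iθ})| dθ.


Zeros: -6, 2, 3, 6; r = 7.
Inside |z| < r: -6, 2, 3, 6. Outside (|z| ≥ r): ∅.
p(0) = -216, so log|p(0)| = log(216) = 5.3753.
Apply Jensen: I(r) = log|p(0)| + Σ_k log(r/|z_k|), summed over zeros inside |z| < r.
  log(r/|z_k|) for z_k = 3: log(7/3) = 0.8473
  log(r/|z_k|) for z_k = -6: log(7/6) = 0.1542
  log(r/|z_k|) for z_k = 6: log(7/6) = 0.1542
  log(r/|z_k|) for z_k = 2: log(7/2) = 1.2528
Sum over inside zeros: 2.4084.
I(r) = log|p(0)| + (inside sum) = 5.3753 + 2.4084 = 7.7836.
Closed form (all zeros inside, monic): I(r) = n·log(r) = 4·log(7) = 7.7836. ✓

I(r) ≈ 7.7836.


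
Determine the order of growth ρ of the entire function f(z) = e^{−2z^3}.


|e^{−2z^3}| = e^{Re(-2·z^3) + 0} ≤ e^{2|z|^3 + 0} = e^{2r^3 + 0} on |z| = r, so ρ ≤ 3. Choosing z on |z|=r so that -2·z^3 is real positive (always possible by picking arg z appropriately) gives |f(z)| = e^{2r^3 + 0}, matching the bound. The additive constant 0 does not affect log log M(r) ~ 3·log r. Hence ρ = 3.
Therefore ρ = 3.

Order ρ = 3.


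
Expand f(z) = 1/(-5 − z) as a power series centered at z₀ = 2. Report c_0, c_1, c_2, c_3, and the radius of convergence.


Let w = z − z₀, so z = z₀ + w.
Then -5 − z = -5 − (z₀ + w) = (-5 − z₀) − w = -7 − w.
f(z) = 1/(-7 − w) = (1/(-7)) · 1/(1 − w/(-7)) = Σ_{n≥0} w^n / (-7)^(n+1).
So c_n = 1/(-7)^(n+1):
  c_0 = 1/(-7)^1 = -1/7.
  c_1 = 1/(-7)^2 = 1/49.
  c_2 = 1/(-7)^3 = -1/343.
  c_3 = 1/(-7)^4 = 1/2401.
The series is valid for |w/d| < 1, i.e. |z − z₀| < |d|.
Radius of convergence: R = |-5 − z₀| = |-7| = 7 (distance from z₀ to the singularity z = -5).

c_0 = -1/7, c_1 = 1/49, c_2 = -1/343, c_3 = 1/2401; R = 7.


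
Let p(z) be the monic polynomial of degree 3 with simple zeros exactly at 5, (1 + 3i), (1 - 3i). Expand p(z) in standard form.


The polynomial is p(z) = ∏_{α ∈ S} (z − α), where S = {5, (1 + 3i), (1 - 3i)}.
Expanding the product yields: p(z) = z^3 -7·z^2 + 20·z -50.
Note conjugate pairs combine to real quadratics: (z − (1+3i))(z − (1−3i)) = z² − 2z + 10.
The resulting polynomial has degree 3 and real coefficients as required.

p(z) = z^3 -7·z^2 + 20·z -50.


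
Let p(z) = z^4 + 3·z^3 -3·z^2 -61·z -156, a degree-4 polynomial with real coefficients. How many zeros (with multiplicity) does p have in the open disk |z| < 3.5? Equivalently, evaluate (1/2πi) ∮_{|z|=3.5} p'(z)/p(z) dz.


The zeros of p are: (-2 + 3i), (-2 - 3i), -3, 4.
Their magnitudes are: 3.606, 3.606, 3, 4.
Zeros with |z| < R = 3.5: -3.
Count = 1.
By the argument principle, (1/2πi) ∮_{|z|=R} p'(z)/p(z) dz equals exactly this count.

Number of zeros inside |z| < 3.5: 1.


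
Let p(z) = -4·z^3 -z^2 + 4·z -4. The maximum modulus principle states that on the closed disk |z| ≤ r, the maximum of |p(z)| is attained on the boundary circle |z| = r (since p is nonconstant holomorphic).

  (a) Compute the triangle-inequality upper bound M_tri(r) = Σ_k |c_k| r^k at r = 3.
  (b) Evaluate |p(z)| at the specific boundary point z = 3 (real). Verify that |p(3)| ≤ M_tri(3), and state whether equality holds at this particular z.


Coefficients: c_0 = -4, c_1 = 4, c_2 = -1, c_3 = -4. Radius r = 3.
Part (a). Triangle bound: M_tri(r) = Σ_k |c_k| r^k
  = |-4|·3^0 + |4|·3^1 + |-1|·3^2 + |-4|·3^3
  = 4 + 12 + 9 + 108 = 133.
This bounds M(r) := max_{|z|=r} |p(z)| from above; equality holds iff all terms c_k z^k can be made to align in phase at a single z on |z|=r.
Part (b). At z = 3 (real, on the circle |z| = r):
  p(3) = (-4)·3^0 + (4)·3^1 + (-1)·3^2 + (-4)·3^3 = -109.
  |p(3)| = 109.
Check: |p(3)| = 109 ≤ 133 = M_tri(3). ✓ Equality does not hold at z = 3 (the coefficients have mixed signs, so the terms do not all align in phase there).

M_tri(3) = 133; |p(3)| = 109; equality at z=3: no.


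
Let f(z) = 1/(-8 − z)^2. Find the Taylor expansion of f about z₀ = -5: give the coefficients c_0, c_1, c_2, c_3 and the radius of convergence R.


Let w = z − z₀, so z = z₀ + w.
Then -8 − z = -8 − (z₀ + w) = (-8 − z₀) − w = -3 − w.
f(z) = 1/(-3 − w)^2 = (1/(-3)^2) · (1 − w/(-3))^{−2}.
By the binomial series (1−u)^{−2} = Σ_{n≥0} C(n+1, 1) u^n for |u|<1, with u = w/(-3):
  c_n = C(n+1, 1) / (-3)^(n+2).
  c_0 = 1/(-3)^2 = 1/9.
  c_1 = 2/(-3)^3 = -2/27.
  c_2 = 3/(-3)^4 = 1/27.
  c_3 = 4/(-3)^5 = -4/243.
The series is valid for |w/d| < 1, i.e. |z − z₀| < |d|.
Radius of convergence: R = |-8 − z₀| = |-3| = 3 (distance from z₀ to the singularity z = -8).

c_0 = 1/9, c_1 = -2/27, c_2 = 1/27, c_3 = -4/243; R = 3.


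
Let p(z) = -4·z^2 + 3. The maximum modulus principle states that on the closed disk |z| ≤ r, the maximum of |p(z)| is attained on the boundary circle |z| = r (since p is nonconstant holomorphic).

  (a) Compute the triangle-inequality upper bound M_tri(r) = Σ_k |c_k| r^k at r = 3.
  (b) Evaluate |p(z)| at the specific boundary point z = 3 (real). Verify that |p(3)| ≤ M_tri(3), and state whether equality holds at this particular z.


Coefficients: c_0 = 3, c_1 = 0, c_2 = -4. Radius r = 3.
Part (a). Triangle bound: M_tri(r) = Σ_k |c_k| r^k
  = |3|·3^0 + |0|·3^1 + |-4|·3^2
  = 3 + 0 + 36 = 39.
This bounds M(r) := max_{|z|=r} |p(z)| from above; equality holds iff all terms c_k z^k can be made to align in phase at a single z on |z|=r.
Part (b). At z = 3 (real, on the circle |z| = r):
  p(3) = (3)·3^0 + (0)·3^1 + (-4)·3^2 = -33.
  |p(3)| = 33.
Check: |p(3)| = 33 ≤ 39 = M_tri(3). ✓ Equality does not hold at z = 3 (the coefficients have mixed signs, so the terms do not all align in phase there).

M_tri(3) = 39; |p(3)| = 33; equality at z=3: no.


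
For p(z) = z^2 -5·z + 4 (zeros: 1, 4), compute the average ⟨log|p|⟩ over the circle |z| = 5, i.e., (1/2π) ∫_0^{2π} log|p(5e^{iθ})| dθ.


Zeros: 1, 4; r = 5.
Inside |z| < r: 1, 4. Outside (|z| ≥ r): ∅.
p(0) = 4, so log|p(0)| = log(4) = 1.3863.
Apply Jensen: I(r) = log|p(0)| + Σ_k log(r/|z_k|), summed over zeros inside |z| < r.
  log(r/|z_k|) for z_k = 1: log(5/1) = 1.6094
  log(r/|z_k|) for z_k = 4: log(5/4) = 0.2231
Sum over inside zeros: 1.8326.
I(r) = log|p(0)| + (inside sum) = 1.3863 + 1.8326 = 3.2189.
Closed form (all zeros inside, monic): I(r) = n·log(r) = 2·log(5) = 3.2189. ✓

I(r) ≈ 3.2189.


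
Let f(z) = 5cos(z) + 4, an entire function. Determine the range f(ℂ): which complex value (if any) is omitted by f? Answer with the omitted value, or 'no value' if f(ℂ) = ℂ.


Little Picard bounds the complement of f(ℂ) to at most one point.
cos is entire and surjective onto ℂ: for every w ∈ ℂ, cos(ζ) = w has a solution ζ ∈ ℂ (e.g., via the complex inverse arccos). With ζ = z this gives z = ζ/(1). Then 5·cos(z) takes every value in 5·ℂ = ℂ, and adding 4 is a bijection of ℂ. So f is surjective and omits no value. (Note: only on the real line is cos bounded by [−1, 1].)

Omitted value: no value.


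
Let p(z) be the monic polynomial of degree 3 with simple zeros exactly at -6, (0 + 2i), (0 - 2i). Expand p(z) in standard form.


The polynomial is p(z) = ∏_{α ∈ S} (z − α), where S = {-6, (0 + 2i), (0 - 2i)}.
Expanding the product yields: p(z) = z^3 + 6·z^2 + 4·z + 24.
Note conjugate pairs combine to real quadratics: (z − (0+2i))(z − (0−2i)) = z² + 4.
The resulting polynomial has degree 3 and real coefficients as required.

p(z) = z^3 + 6·z^2 + 4·z + 24.


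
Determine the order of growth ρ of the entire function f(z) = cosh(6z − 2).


cosh(w) is a linear combination of e^{iw} and e^{−iw} (or e^w, e^{−w} in the hyperbolic case), so |cosh(w)| ≤ e^{|w|}. With w = 6z − 2, |w| ≤ 6|z| + 2 = 6r + 2 on |z| = r, giving M(r) ≤ e^{6r + 2}, so ρ ≤ 1. On a suitable ray (z = it for sin/cos; z = t for sinh/cosh, t real → ∞), |cosh(6z − 2)| grows like e^{6|t|}/2, so ρ ≥ 1. Hence ρ = 1.
Therefore ρ = 1.

Order ρ = 1.


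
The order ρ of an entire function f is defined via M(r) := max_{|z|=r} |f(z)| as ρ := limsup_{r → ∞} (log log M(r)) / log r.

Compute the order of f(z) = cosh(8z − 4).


cosh(w) is a linear combination of e^{iw} and e^{−iw} (or e^w, e^{−w} in the hyperbolic case), so |cosh(w)| ≤ e^{|w|}. With w = 8z − 4, |w| ≤ 8|z| + 4 = 8r + 4 on |z| = r, giving M(r) ≤ e^{8r + 4}, so ρ ≤ 1. On a suitable ray (z = it for sin/cos; z = t for sinh/cosh, t real → ∞), |cosh(8z − 4)| grows like e^{8|t|}/2, so ρ ≥ 1. Hence ρ = 1.
Therefore ρ = 1.

Order ρ = 1.


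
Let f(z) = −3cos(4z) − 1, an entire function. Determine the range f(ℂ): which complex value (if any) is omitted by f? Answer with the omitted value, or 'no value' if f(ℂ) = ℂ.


Little Picard bounds the complement of f(ℂ) to at most one point.
cos is entire and surjective onto ℂ: for every w ∈ ℂ, cos(ζ) = w has a solution ζ ∈ ℂ (e.g., via the complex inverse arccos). With ζ = 4z this gives z = ζ/(4). Then -3·cos(4z) takes every value in -3·ℂ = ℂ, and adding -1 is a bijection of ℂ. So f is surjective and omits no value. (Note: only on the real line is cos bounded by [−1, 1].)

Omitted value: no value.


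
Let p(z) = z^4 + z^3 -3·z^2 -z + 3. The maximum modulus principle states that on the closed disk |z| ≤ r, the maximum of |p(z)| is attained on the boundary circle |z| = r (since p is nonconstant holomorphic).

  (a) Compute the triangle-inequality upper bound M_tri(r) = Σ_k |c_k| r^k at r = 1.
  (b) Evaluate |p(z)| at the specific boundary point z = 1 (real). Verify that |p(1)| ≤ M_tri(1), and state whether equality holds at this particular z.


Coefficients: c_0 = 3, c_1 = -1, c_2 = -3, c_3 = 1, c_4 = 1. Radius r = 1.
Part (a). Triangle bound: M_tri(r) = Σ_k |c_k| r^k
  = |3|·1^0 + |-1|·1^1 + |-3|·1^2 + |1|·1^3 + |1|·1^4
  = 3 + 1 + 3 + 1 + 1 = 9.
This bounds M(r) := max_{|z|=r} |p(z)| from above; equality holds iff all terms c_k z^k can be made to align in phase at a single z on |z|=r.
Part (b). At z = 1 (real, on the circle |z| = r):
  p(1) = (3)·1^0 + (-1)·1^1 + (-3)·1^2 + (1)·1^3 + (1)·1^4 = 1.
  |p(1)| = 1.
Check: |p(1)| = 1 ≤ 9 = M_tri(1). ✓ Equality does not hold at z = 1 (the coefficients have mixed signs, so the terms do not all align in phase there).

M_tri(1) = 9; |p(1)| = 1; equality at z=1: no.


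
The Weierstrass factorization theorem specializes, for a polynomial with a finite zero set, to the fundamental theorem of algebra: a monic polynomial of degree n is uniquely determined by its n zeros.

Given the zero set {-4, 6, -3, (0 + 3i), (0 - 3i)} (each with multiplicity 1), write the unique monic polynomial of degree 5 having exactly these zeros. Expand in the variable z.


The polynomial is p(z) = ∏_{α ∈ S} (z − α), where S = {-4, 6, -3, (0 + 3i), (0 - 3i)}.
Expanding the product yields: p(z) = z^5 + z^4 -21·z^3 -63·z^2 -270·z -648.
Note conjugate pairs combine to real quadratics: (z − (0+3i))(z − (0−3i)) = z² + 9.
The resulting polynomial has degree 5 and real coefficients as required.

p(z) = z^5 + z^4 -21·z^3 -63·z^2 -270·z -648.


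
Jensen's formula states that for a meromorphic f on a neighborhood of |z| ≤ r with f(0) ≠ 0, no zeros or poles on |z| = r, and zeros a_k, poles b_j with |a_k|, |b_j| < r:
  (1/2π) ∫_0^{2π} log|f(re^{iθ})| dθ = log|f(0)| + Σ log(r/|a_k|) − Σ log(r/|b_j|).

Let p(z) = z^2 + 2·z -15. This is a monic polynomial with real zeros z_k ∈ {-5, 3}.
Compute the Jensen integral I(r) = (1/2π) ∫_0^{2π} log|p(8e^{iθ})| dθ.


Zeros: -5, 3; r = 8.
Inside |z| < r: -5, 3. Outside (|z| ≥ r): ∅.
p(0) = -15, so log|p(0)| = log(15) = 2.7081.
Apply Jensen: I(r) = log|p(0)| + Σ_k log(r/|z_k|), summed over zeros inside |z| < r.
  log(r/|z_k|) for z_k = -5: log(8/5) = 0.4700
  log(r/|z_k|) for z_k = 3: log(8/3) = 0.9808
Sum over inside zeros: 1.4508.
I(r) = log|p(0)| + (inside sum) = 2.7081 + 1.4508 = 4.1589.
Closed form (all zeros inside, monic): I(r) = n·log(r) = 2·log(8) = 4.1589. ✓

I(r) ≈ 4.1589.


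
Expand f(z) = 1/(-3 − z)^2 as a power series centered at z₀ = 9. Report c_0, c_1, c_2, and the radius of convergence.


Let w = z − z₀, so z = z₀ + w.
Then -3 − z = -3 − (z₀ + w) = (-3 − z₀) − w = -12 − w.
f(z) = 1/(-12 − w)^2 = (1/(-12)^2) · (1 − w/(-12))^{−2}.
By the binomial series (1−u)^{−2} = Σ_{n≥0} C(n+1, 1) u^n for |u|<1, with u = w/(-12):
  c_n = C(n+1, 1) / (-12)^(n+2).
  c_0 = 1/(-12)^2 = 1/144.
  c_1 = 2/(-12)^3 = -1/864.
  c_2 = 3/(-12)^4 = 1/6912.
The series is valid for |w/d| < 1, i.e. |z − z₀| < |d|.
Radius of convergence: R = |-3 − z₀| = |-12| = 12 (distance from z₀ to the singularity z = -3).

c_0 = 1/144, c_1 = -1/864, c_2 = 1/6912; R = 12.


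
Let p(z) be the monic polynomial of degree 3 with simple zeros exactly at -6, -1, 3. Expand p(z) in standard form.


The polynomial is p(z) = ∏_{α ∈ S} (z − α), where S = {-6, -1, 3}.
Expanding the product yields: p(z) = z^3 + 4·z^2 -15·z -18.
The resulting polynomial has degree 3 and real coefficients as required.

p(z) = z^3 + 4·z^2 -15·z -18.


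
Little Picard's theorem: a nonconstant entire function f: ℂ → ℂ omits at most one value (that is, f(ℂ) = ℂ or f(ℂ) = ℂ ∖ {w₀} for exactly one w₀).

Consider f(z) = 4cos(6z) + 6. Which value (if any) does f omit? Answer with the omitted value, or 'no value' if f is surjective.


Little Picard bounds the complement of f(ℂ) to at most one point.
cos is entire and surjective onto ℂ: for every w ∈ ℂ, cos(ζ) = w has a solution ζ ∈ ℂ (e.g., via the complex inverse arccos). With ζ = 6z this gives z = ζ/(6). Then 4·cos(6z) takes every value in 4·ℂ = ℂ, and adding 6 is a bijection of ℂ. So f is surjective and omits no value. (Note: only on the real line is cos bounded by [−1, 1].)

Omitted value: no value.


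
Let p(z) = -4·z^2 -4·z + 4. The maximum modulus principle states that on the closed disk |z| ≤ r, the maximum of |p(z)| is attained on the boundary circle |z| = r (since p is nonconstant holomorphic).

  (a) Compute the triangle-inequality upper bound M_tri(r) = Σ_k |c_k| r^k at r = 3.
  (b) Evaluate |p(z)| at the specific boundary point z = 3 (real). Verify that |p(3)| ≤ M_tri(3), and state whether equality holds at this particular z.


Coefficients: c_0 = 4, c_1 = -4, c_2 = -4. Radius r = 3.
Part (a). Triangle bound: M_tri(r) = Σ_k |c_k| r^k
  = |4|·3^0 + |-4|·3^1 + |-4|·3^2
  = 4 + 12 + 36 = 52.
This bounds M(r) := max_{|z|=r} |p(z)| from above; equality holds iff all terms c_k z^k can be made to align in phase at a single z on |z|=r.
Part (b). At z = 3 (real, on the circle |z| = r):
  p(3) = (4)·3^0 + (-4)·3^1 + (-4)·3^2 = -44.
  |p(3)| = 44.
Check: |p(3)| = 44 ≤ 52 = M_tri(3). ✓ Equality does not hold at z = 3 (the coefficients have mixed signs, so the terms do not all align in phase there).

M_tri(3) = 52; |p(3)| = 44; equality at z=3: no.


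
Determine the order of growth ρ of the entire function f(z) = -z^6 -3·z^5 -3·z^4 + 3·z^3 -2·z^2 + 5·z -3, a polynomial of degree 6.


|f(z)| ≤ Σ|c_k|·r^k = O(r^6) as r → ∞. Polynomial growth is O(e^{r^ε}) for every ε > 0 (since r^6/e^{r^ε} → 0), so ρ ≤ ε for all ε > 0, i.e. ρ = 0. Every nonconstant polynomial has order 0.
Therefore ρ = 0.

Order ρ = 0.


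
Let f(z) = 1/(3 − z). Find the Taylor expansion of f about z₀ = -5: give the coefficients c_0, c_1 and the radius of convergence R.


Let w = z − z₀, so z = z₀ + w.
Then 3 − z = 3 − (z₀ + w) = (3 − z₀) − w = 8 − w.
f(z) = 1/(8 − w) = (1/(8)) · 1/(1 − w/(8)) = Σ_{n≥0} w^n / (8)^(n+1).
So c_n = 1/(8)^(n+1):
  c_0 = 1/(8)^1 = 1/8.
  c_1 = 1/(8)^2 = 1/64.
The series is valid for |w/d| < 1, i.e. |z − z₀| < |d|.
Radius of convergence: R = |3 − z₀| = |8| = 8 (distance from z₀ to the singularity z = 3).

c_0 = 1/8, c_1 = 1/64; R = 8.


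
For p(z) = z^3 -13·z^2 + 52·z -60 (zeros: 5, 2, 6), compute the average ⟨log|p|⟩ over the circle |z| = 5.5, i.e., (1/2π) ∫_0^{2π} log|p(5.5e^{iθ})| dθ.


Zeros: 2, 5, 6; r = 5.5.
Inside |z| < r: 2, 5. Outside (|z| ≥ r): 6.
p(0) = -60, so log|p(0)| = log(60) = 4.0943.
Apply Jensen: I(r) = log|p(0)| + Σ_k log(r/|z_k|), summed over zeros inside |z| < r.
  log(r/|z_k|) for z_k = 5: log(5.5/5) = 0.0953
  log(r/|z_k|) for z_k = 2: log(5.5/2) = 1.0116
  Outside zeros (6) contribute nothing to the Jensen sum.
Sum over inside zeros: 1.1069.
I(r) = log|p(0)| + (inside sum) = 4.0943 + 1.1069 = 5.2013.
Note: since some zeros are outside |z| ≤ r, the simplified n·log(r) form does NOT apply — only the inside zeros contribute.

I(r) ≈ 5.2013.


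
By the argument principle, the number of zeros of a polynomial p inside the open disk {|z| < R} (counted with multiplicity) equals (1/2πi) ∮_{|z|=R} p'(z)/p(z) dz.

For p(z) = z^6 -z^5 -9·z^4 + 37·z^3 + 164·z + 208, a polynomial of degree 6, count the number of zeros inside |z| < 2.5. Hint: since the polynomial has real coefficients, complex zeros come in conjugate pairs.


The zeros of p are: (0 + 2i), (0 - 2i), (3 + 2i), (3 - 2i), -1, -4.
Their magnitudes are: 2, 2, 3.606, 3.606, 1, 4.
Zeros with |z| < R = 2.5: (0 + 2i), (0 - 2i), -1.
Count = 3.
By the argument principle, (1/2πi) ∮_{|z|=R} p'(z)/p(z) dz equals exactly this count.

Number of zeros inside |z| < 2.5: 3.


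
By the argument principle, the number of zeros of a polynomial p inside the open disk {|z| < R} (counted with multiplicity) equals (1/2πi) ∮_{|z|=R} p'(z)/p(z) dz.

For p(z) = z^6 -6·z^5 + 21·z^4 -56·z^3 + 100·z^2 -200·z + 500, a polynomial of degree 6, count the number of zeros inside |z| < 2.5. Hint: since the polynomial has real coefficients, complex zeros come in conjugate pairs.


The zeros of p are: (1 + 3i), (1 - 3i), (3 + 1i), (3 - 1i), (-1 + 2i), (-1 - 2i).
Their magnitudes are: 3.162, 3.162, 3.162, 3.162, 2.236, 2.236.
Zeros with |z| < R = 2.5: (-1 + 2i), (-1 - 2i).
Count = 2.
By the argument principle, (1/2πi) ∮_{|z|=R} p'(z)/p(z) dz equals exactly this count.

Number of zeros inside |z| < 2.5: 2.


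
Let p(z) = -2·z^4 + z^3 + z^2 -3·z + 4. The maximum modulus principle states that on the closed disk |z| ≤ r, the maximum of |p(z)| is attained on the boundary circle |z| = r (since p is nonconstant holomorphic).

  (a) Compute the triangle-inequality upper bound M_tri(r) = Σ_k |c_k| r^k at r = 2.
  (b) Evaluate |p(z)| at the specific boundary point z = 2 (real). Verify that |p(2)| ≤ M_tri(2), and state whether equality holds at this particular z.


Coefficients: c_0 = 4, c_1 = -3, c_2 = 1, c_3 = 1, c_4 = -2. Radius r = 2.
Part (a). Triangle bound: M_tri(r) = Σ_k |c_k| r^k
  = |4|·2^0 + |-3|·2^1 + |1|·2^2 + |1|·2^3 + |-2|·2^4
  = 4 + 6 + 4 + 8 + 32 = 54.
This bounds M(r) := max_{|z|=r} |p(z)| from above; equality holds iff all terms c_k z^k can be made to align in phase at a single z on |z|=r.
Part (b). At z = 2 (real, on the circle |z| = r):
  p(2) = (4)·2^0 + (-3)·2^1 + (1)·2^2 + (1)·2^3 + (-2)·2^4 = -22.
  |p(2)| = 22.
Check: |p(2)| = 22 ≤ 54 = M_tri(2). ✓ Equality does not hold at z = 2 (the coefficients have mixed signs, so the terms do not all align in phase there).

M_tri(2) = 54; |p(2)| = 22; equality at z=2: no.


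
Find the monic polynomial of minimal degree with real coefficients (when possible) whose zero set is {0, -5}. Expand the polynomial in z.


The polynomial is p(z) = ∏_{α ∈ S} (z − α), where S = {0, -5}.
Expanding the product yields: p(z) = z^2 + 5·z.
The resulting polynomial has degree 2 and real coefficients as required.

p(z) = z^2 + 5·z.


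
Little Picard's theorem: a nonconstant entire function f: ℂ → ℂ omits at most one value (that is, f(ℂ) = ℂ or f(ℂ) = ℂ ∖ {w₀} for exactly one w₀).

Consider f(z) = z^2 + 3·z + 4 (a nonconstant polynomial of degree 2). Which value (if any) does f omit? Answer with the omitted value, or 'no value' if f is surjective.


Little Picard bounds the complement of f(ℂ) to at most one point.
For every w ∈ ℂ, the equation p(z) − w = 0 is a nonconstant polynomial in z and hence has at least one root by the fundamental theorem of algebra. So p is surjective onto ℂ, omitting no value.

Omitted value: no value.


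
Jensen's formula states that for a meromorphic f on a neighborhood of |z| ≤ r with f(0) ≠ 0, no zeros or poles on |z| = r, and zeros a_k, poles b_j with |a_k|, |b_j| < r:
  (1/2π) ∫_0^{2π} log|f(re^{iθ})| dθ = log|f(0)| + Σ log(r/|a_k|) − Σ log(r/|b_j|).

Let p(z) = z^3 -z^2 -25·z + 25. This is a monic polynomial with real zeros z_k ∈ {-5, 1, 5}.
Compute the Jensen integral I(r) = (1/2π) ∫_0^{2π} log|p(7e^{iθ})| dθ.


Zeros: -5, 1, 5; r = 7.
Inside |z| < r: -5, 1, 5. Outside (|z| ≥ r): ∅.
p(0) = 25, so log|p(0)| = log(25) = 3.2189.
Apply Jensen: I(r) = log|p(0)| + Σ_k log(r/|z_k|), summed over zeros inside |z| < r.
  log(r/|z_k|) for z_k = -5: log(7/5) = 0.3365
  log(r/|z_k|) for z_k = 1: log(7/1) = 1.9459
  log(r/|z_k|) for z_k = 5: log(7/5) = 0.3365
Sum over inside zeros: 2.6189.
I(r) = log|p(0)| + (inside sum) = 3.2189 + 2.6189 = 5.8377.
Closed form (all zeros inside, monic): I(r) = n·log(r) = 3·log(7) = 5.8377. ✓

I(r) ≈ 5.8377.


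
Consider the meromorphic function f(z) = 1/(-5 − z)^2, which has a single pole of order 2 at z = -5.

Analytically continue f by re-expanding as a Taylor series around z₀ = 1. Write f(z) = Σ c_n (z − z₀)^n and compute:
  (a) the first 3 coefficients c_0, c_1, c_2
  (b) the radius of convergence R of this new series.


Let w = z − z₀, so z = z₀ + w.
Then -5 − z = -5 − (z₀ + w) = (-5 − z₀) − w = -6 − w.
f(z) = 1/(-6 − w)^2 = (1/(-6)^2) · (1 − w/(-6))^{−2}.
By the binomial series (1−u)^{−2} = Σ_{n≥0} C(n+1, 1) u^n for |u|<1, with u = w/(-6):
  c_n = C(n+1, 1) / (-6)^(n+2).
  c_0 = 1/(-6)^2 = 1/36.
  c_1 = 2/(-6)^3 = -1/108.
  c_2 = 3/(-6)^4 = 1/432.
The series is valid for |w/d| < 1, i.e. |z − z₀| < |d|.
Radius of convergence: R = |-5 − z₀| = |-6| = 6 (distance from z₀ to the singularity z = -5).

c_0 = 1/36, c_1 = -1/108, c_2 = 1/432; R = 6.


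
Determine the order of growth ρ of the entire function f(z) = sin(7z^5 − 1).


Write sin(w) = (e^{iw} ± e^{−iw})/(2 or 2i), so |sin(w)| ≤ e^{|w|}. With w = 7z^5 − 1, |w| ≤ 7r^5 + 1 on |z|=r, giving M(r) ≤ e^{7r^5 + 1} and ρ ≤ 5. For the lower bound, choose z on |z|=r with 7z^5 purely imaginary of modulus 7r^5; then |sin(7z^5 − 1)| grows like e^{7r^5}/2, so ρ ≥ 5. Hence ρ = 5.
Therefore ρ = 5.

Order ρ = 5.


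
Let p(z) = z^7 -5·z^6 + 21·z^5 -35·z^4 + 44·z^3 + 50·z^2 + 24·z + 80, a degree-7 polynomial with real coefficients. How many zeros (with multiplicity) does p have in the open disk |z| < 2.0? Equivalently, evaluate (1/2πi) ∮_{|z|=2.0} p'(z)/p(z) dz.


The zeros of p are: -1, (0 + 1i), (0 - 1i), (2 + 2i), (2 - 2i), (1 + 3i), (1 - 3i).
Their magnitudes are: 1, 1, 1, 2.828, 2.828, 3.162, 3.162.
Zeros with |z| < R = 2.0: -1, (0 + 1i), (0 - 1i).
Count = 3.
By the argument principle, (1/2πi) ∮_{|z|=R} p'(z)/p(z) dz equals exactly this count.

Number of zeros inside |z| < 2.0: 3.


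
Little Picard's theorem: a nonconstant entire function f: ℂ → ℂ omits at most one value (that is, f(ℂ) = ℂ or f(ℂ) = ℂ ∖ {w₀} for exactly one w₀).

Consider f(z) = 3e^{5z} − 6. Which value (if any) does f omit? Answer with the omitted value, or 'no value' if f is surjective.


Little Picard bounds the complement of f(ℂ) to at most one point.
e^{5z} is never zero on ℂ, so 3·e^{5z} takes every value in ℂ ∖ {0}. Adding -6 shifts the range to ℂ ∖ {-6}. Thus f omits exactly the value -6.

Omitted value: -6.


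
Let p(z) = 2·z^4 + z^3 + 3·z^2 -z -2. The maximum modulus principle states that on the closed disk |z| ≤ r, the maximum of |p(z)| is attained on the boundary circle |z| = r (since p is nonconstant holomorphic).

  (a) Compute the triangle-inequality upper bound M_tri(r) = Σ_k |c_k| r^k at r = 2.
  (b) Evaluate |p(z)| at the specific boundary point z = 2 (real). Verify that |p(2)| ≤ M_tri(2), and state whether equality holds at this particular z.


Coefficients: c_0 = -2, c_1 = -1, c_2 = 3, c_3 = 1, c_4 = 2. Radius r = 2.
Part (a). Triangle bound: M_tri(r) = Σ_k |c_k| r^k
  = |-2|·2^0 + |-1|·2^1 + |3|·2^2 + |1|·2^3 + |2|·2^4
  = 2 + 2 + 12 + 8 + 32 = 56.
This bounds M(r) := max_{|z|=r} |p(z)| from above; equality holds iff all terms c_k z^k can be made to align in phase at a single z on |z|=r.
Part (b). At z = 2 (real, on the circle |z| = r):
  p(2) = (-2)·2^0 + (-1)·2^1 + (3)·2^2 + (1)·2^3 + (2)·2^4 = 48.
  |p(2)| = 48.
Check: |p(2)| = 48 ≤ 56 = M_tri(2). ✓ Equality does not hold at z = 2 (the coefficients have mixed signs, so the terms do not all align in phase there).

M_tri(2) = 56; |p(2)| = 48; equality at z=2: no.


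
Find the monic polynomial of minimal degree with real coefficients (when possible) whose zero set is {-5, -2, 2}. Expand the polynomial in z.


The polynomial is p(z) = ∏_{α ∈ S} (z − α), where S = {-5, -2, 2}.
Expanding the product yields: p(z) = z^3 + 5·z^2 -4·z -20.
The resulting polynomial has degree 3 and real coefficients as required.

p(z) = z^3 + 5·z^2 -4·z -20.


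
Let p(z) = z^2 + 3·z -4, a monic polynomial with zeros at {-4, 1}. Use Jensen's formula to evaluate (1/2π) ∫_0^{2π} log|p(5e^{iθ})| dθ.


Zeros: -4, 1; r = 5.
Inside |z| < r: -4, 1. Outside (|z| ≥ r): ∅.
p(0) = -4, so log|p(0)| = log(4) = 1.3863.
Apply Jensen: I(r) = log|p(0)| + Σ_k log(r/|z_k|), summed over zeros inside |z| < r.
  log(r/|z_k|) for z_k = -4: log(5/4) = 0.2231
  log(r/|z_k|) for z_k = 1: log(5/1) = 1.6094
Sum over inside zeros: 1.8326.
I(r) = log|p(0)| + (inside sum) = 1.3863 + 1.8326 = 3.2189.
Closed form (all zeros inside, monic): I(r) = n·log(r) = 2·log(5) = 3.2189. ✓

I(r) ≈ 3.2189.


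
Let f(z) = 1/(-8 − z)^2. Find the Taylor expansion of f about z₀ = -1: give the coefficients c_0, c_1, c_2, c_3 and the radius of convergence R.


Let w = z − z₀, so z = z₀ + w.
Then -8 − z = -8 − (z₀ + w) = (-8 − z₀) − w = -7 − w.
f(z) = 1/(-7 − w)^2 = (1/(-7)^2) · (1 − w/(-7))^{−2}.
By the binomial series (1−u)^{−2} = Σ_{n≥0} C(n+1, 1) u^n for |u|<1, with u = w/(-7):
  c_n = C(n+1, 1) / (-7)^(n+2).
  c_0 = 1/(-7)^2 = 1/49.
  c_1 = 2/(-7)^3 = -2/343.
  c_2 = 3/(-7)^4 = 3/2401.
  c_3 = 4/(-7)^5 = -4/16807.
The series is valid for |w/d| < 1, i.e. |z − z₀| < |d|.
Radius of convergence: R = |-8 − z₀| = |-7| = 7 (distance from z₀ to the singularity z = -8).

c_0 = 1/49, c_1 = -2/343, c_2 = 3/2401, c_3 = -4/16807; R = 7.


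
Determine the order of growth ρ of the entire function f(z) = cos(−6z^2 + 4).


Write cos(w) = (e^{iw} ± e^{−iw})/(2 or 2i), so |cos(w)| ≤ e^{|w|}. With w = −6z^2 + 4, |w| ≤ 6r^2 + 4 on |z|=r, giving M(r) ≤ e^{6r^2 + 4} and ρ ≤ 2. For the lower bound, choose z on |z|=r with -6z^2 purely imaginary of modulus 6r^2; then |cos(−6z^2 + 4)| grows like e^{6r^2}/2, so ρ ≥ 2. Hence ρ = 2.
Therefore ρ = 2.

Order ρ = 2.


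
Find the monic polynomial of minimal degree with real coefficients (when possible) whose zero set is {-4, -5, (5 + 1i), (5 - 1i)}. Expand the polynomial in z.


The polynomial is p(z) = ∏_{α ∈ S} (z − α), where S = {-4, -5, (5 + 1i), (5 - 1i)}.
Expanding the product yields: p(z) = z^4 -z^3 -44·z^2 + 34·z + 520.
Note conjugate pairs combine to real quadratics: (z − (5+1i))(z − (5−1i)) = z² − 10z + 26.
The resulting polynomial has degree 4 and real coefficients as required.

p(z) = z^4 -z^3 -44·z^2 + 34·z + 520.


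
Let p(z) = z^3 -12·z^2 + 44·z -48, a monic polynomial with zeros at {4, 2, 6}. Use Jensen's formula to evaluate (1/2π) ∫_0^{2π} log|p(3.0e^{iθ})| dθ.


Zeros: 2, 4, 6; r = 3.0.
Inside |z| < r: 2. Outside (|z| ≥ r): 4, 6.
p(0) = -48, so log|p(0)| = log(48) = 3.8712.
Apply Jensen: I(r) = log|p(0)| + Σ_k log(r/|z_k|), summed over zeros inside |z| < r.
  log(r/|z_k|) for z_k = 2: log(3.0/2) = 0.4055
  Outside zeros (4, 6) contribute nothing to the Jensen sum.
Sum over inside zeros: 0.4055.
I(r) = log|p(0)| + (inside sum) = 3.8712 + 0.4055 = 4.2767.
Note: since some zeros are outside |z| ≤ r, the simplified n·log(r) form does NOT apply — only the inside zeros contribute.

I(r) ≈ 4.2767.


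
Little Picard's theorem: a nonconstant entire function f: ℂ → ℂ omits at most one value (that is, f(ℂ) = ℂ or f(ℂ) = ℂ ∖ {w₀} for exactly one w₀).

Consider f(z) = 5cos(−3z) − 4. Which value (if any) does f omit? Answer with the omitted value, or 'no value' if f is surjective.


Little Picard bounds the complement of f(ℂ) to at most one point.
cos is entire and surjective onto ℂ: for every w ∈ ℂ, cos(ζ) = w has a solution ζ ∈ ℂ (e.g., via the complex inverse arccos). With ζ = −3z this gives z = ζ/(-3). Then 5·cos(−3z) takes every value in 5·ℂ = ℂ, and adding -4 is a bijection of ℂ. So f is surjective and omits no value. (Note: only on the real line is cos bounded by [−1, 1].)

Omitted value: no value.


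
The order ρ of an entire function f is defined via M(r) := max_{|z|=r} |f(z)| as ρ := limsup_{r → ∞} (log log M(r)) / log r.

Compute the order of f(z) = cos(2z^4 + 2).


Write cos(w) = (e^{iw} ± e^{−iw})/(2 or 2i), so |cos(w)| ≤ e^{|w|}. With w = 2z^4 + 2, |w| ≤ 2r^4 + 2 on |z|=r, giving M(r) ≤ e^{2r^4 + 2} and ρ ≤ 4. For the lower bound, choose z on |z|=r with 2z^4 purely imaginary of modulus 2r^4; then |cos(2z^4 + 2)| grows like e^{2r^4}/2, so ρ ≥ 4. Hence ρ = 4.
Therefore ρ = 4.

Order ρ = 4.


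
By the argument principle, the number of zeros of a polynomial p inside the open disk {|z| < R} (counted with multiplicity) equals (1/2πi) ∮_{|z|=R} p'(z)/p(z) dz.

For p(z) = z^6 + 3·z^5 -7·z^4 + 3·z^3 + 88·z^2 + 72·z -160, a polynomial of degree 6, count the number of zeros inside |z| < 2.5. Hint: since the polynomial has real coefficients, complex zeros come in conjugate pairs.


The zeros of p are: (2 + 2i), (2 - 2i), (-2 + 1i), (-2 - 1i), -4, 1.
Their magnitudes are: 2.828, 2.828, 2.236, 2.236, 4, 1.
Zeros with |z| < R = 2.5: (-2 + 1i), (-2 - 1i), 1.
Count = 3.
By the argument principle, (1/2πi) ∮_{|z|=R} p'(z)/p(z) dz equals exactly this count.

Number of zeros inside |z| < 2.5: 3.
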